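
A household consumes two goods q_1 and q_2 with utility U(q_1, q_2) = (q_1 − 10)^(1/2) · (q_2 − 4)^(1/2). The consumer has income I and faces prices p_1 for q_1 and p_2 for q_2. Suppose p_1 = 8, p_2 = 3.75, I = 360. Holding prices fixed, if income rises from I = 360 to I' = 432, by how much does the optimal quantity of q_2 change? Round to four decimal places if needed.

Δq_2* = 9.6

This is Cobb-Douglas in (q_1−10, q_2−4): tangency gives 0.5·p_2·(q_2−4) = 0.5·p_1·(q_1−10).
After buying the subsistence bundle (10, 4), a share 0.5 of the remaining income goes to q_1: q_1* = 10 + 0.5·(I − 10p_1 − 4p_2)/p_1.
Discretionary income = 360 − 10·8 − 4·3.75 = 265; q_2* = 4 + 0.5·265/3.75 = 39.3333.
At I' = 432: q_2* = 48.9333. Change: 48.9333 − 39.3333 = 9.6.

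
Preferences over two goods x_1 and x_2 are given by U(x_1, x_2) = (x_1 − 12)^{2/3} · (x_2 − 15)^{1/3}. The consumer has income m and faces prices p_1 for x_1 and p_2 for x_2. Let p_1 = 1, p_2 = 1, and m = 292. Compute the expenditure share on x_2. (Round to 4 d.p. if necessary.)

Let x_1' = x_1−12, x_2' = x_2−15. MRS = 2·x_2'/x_1' = p_1/p_2.
After buying the subsistence bundle (12, 15), a share 2/3 of the remaining income goes to x_1: x_1* = 12 + 2/3·(m − 12p_1 − 15p_2)/p_1.
Discretionary income = 292 − 12·1 − 15·1 = 265; x_1* = 12 + 2/3·265/1 = 188.6667; x_2* = 15 + 1/3·265/1 = 103.3333.
Expenditure on x_2: 1·103.3333 = 103.3333; share = 0.3539.

share on x_2 = 0.3539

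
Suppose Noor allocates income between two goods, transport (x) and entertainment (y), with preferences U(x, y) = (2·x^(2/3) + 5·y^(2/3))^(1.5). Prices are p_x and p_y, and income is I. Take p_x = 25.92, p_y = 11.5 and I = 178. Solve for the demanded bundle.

x* = 0.0854, y* = 15.2857

Numerically y/x = 178.908715, so x* = 178/(25.92 + 11.5·178.908715) = 0.0854 and y* = 178.908715·0.0854 = 15.2857.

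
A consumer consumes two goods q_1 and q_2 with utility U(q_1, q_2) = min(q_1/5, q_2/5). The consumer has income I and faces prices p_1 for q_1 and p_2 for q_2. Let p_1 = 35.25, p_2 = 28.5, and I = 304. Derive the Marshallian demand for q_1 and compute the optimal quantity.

q_1* = 4.7686

With perfect complements, no substitution: consume in ratio q_1:q_2 = 5:5.
Budget: p_1·q_1 + p_2·q_1 = I, so (5·p_1 + 5·p_2)·q_1 = 5·I.
Demand: q_1*(p_1,p_2,I) = 5·I/(5·p_1 + 5·p_2), q_2* = 5·I/(5·p_1 + 5·p_2).
Here 5·35.25 + 5·28.5 = 318.75, giving q_1* = 4.7686.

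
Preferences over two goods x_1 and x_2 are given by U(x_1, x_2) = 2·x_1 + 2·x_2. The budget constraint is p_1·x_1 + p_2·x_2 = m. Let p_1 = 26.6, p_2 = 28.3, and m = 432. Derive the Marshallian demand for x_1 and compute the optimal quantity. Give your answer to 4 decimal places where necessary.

Perfect substitutes: compare marginal utility per dollar. 2/p_1 vs 2/p_2 → 0.0752 vs 0.0707.
x_1 gives more utility per dollar, so spend all income on x_1: x_1* = m/p_1, x_2* = 0.
Numerically: x_1* = 16.2406, x_2* = 0.

x_1* = 16.2406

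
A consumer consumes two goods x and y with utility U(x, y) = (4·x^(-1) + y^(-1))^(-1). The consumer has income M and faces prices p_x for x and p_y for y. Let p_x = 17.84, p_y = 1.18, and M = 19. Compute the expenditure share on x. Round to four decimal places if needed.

MRS = MU_x/MU_y = 4·(y/x)^(2). Set equal to p_x/p_y.
Hence y/x = ((1/4)·p_x/p_y)^(1/(2)), i.e. raised to the 0.5 power.
Substitute y = (y/x)·x into the budget: x* = M/(p_x + p_y·(y/x)).
Numerically y/x = 1.944135, so x* = 19/(17.84 + 1.18·1.944135) = 0.9437 and y* = 1.944135·0.9437 = 1.8346.
Expenditure on x: 17.84·0.9437 = 16.8351; share = 0.8861.

share on x = 0.8861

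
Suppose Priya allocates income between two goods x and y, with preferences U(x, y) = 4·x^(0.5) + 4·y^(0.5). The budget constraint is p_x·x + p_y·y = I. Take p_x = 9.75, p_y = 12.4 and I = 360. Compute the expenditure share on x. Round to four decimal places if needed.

share on x = 0.5598

MRS = MU_x/MU_y = (y/x)^(0.5). Set equal to p_x/p_y.
Hence y/x = (p_x/p_y)^(1/(0.5)), i.e. raised to the 2 power.
Substitute y = (y/x)·x into the budget: x* = I/(p_x + p_y·(y/x)).
Numerically y/x = 0.618252, so x* = 360/(9.75 + 12.4·0.618252) = 20.6703 and y* = 0.618252·20.6703 = 12.7794.
Expenditure on x: 9.75·20.6703 = 201.535; share = 0.5598.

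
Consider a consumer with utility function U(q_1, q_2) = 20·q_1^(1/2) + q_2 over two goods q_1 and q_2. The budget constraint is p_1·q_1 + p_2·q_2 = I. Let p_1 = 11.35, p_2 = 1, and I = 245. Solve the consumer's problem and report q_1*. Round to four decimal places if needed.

q_1* = 0.7763

Set MRS = p_1/p_2: 10·q_1^(−1/2) = p_1/p_2.
Thus q_1* = (10·p_2/p_1)² — independent of I — with the rest of income spent on q_2.
Plugging in: q_1* = (10·1/11.35)² = 0.7763.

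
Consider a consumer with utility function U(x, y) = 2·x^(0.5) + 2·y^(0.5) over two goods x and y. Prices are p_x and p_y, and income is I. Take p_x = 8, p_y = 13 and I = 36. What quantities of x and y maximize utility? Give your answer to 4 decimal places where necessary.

x* = 2.7857, y* = 1.0549

MRS = MU_x/MU_y = (y/x)^(0.5). Set equal to p_x/p_y.
Hence y/x = (p_x/p_y)^(1/(0.5)), i.e. raised to the 2 power.
Substitute y = (y/x)·x into the budget: x* = I/(p_x + p_y·(y/x)).
Numerically y/x = 0.378698, so x* = 36/(8 + 13·0.378698) = 2.7857 and y* = 0.378698·2.7857 = 1.0549.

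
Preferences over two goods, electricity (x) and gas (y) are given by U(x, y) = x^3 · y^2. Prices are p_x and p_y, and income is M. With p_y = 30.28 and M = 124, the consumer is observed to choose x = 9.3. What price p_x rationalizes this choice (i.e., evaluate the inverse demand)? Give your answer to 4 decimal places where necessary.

p_x = 8

Tangency: MRS = (3/2)·y/x = p_x/p_y.
So 3·p_y·y = 2·p_x·x; combined with the budget, a share 0.6 of income goes to x.
Demand: x*(p_x,p_y,M) = 0.6·M/p_x and y* = 0.4·M/p_y.
Set x* = 9.3 in the demand function and solve for p_x: p_x = 8.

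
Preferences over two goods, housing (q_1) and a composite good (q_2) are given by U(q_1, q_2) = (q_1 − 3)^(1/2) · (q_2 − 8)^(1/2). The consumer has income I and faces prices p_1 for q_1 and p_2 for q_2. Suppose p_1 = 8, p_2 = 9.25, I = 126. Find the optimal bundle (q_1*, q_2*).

After buying the subsistence bundle (3, 8), a share 0.5 of the remaining income goes to q_1: q_1* = 3 + 0.5·(I − 3p_1 − 8p_2)/p_1.
Discretionary income = 126 − 3·8 − 8·9.25 = 28; q_1* = 3 + 0.5·28/8 = 4.75; q_2* = 8 + 0.5·28/9.25 = 9.5135.

q_1* = 4.75, q_2* = 9.5135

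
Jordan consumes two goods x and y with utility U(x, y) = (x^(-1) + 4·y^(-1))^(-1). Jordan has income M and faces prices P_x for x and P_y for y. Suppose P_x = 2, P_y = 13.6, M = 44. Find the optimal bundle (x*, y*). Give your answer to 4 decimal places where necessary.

x* = 3.5396, y* = 2.7148

MU_x ∝ x^(-2), MU_y ∝ 4·y^(-2), so MRS = (1/4)·(y/x)^(2) = P_x/P_y.
Hence y/x = (4·P_x/P_y)^(1/(2)), i.e. raised to the 0.5 power.
Substitute y = (y/x)·x into the budget: x* = M/(P_x + P_y·(y/x)).
Numerically y/x = 0.766965, so x* = 44/(2 + 13.6·0.766965) = 3.5396 and y* = 0.766965·3.5396 = 2.7148.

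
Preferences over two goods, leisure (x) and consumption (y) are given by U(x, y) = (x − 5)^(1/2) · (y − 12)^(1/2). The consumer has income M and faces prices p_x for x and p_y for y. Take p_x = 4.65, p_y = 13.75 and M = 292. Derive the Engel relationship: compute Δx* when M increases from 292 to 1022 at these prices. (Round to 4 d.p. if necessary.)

Δx* = 78.4946

MRS = (y−12)/(x−5). Tangency with p_x/p_y gives y−12 = (p_x/p_y)·(x−5).
After buying the subsistence bundle (5, 12), a share 0.5 of the remaining income goes to x: x* = 5 + 0.5·(M − 5p_x − 12p_y)/p_x.
Discretionary income = 292 − 5·4.65 − 12·13.75 = 103.75; x* = 5 + 0.5·103.75/4.65 = 16.1559.
At M' = 1022: x* = 94.6505. Change: 94.6505 − 16.1559 = 78.4946.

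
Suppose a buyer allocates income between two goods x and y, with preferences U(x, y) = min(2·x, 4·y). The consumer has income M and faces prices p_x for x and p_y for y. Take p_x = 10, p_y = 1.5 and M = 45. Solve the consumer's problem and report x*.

With perfect complements, no substitution: consume in ratio x:y = 4:2.
Budget: p_x·x + p_y·(1/2)·x = M, so (4·p_x + 2·p_y)·x = 4·M.
Demand: x*(p_x,p_y,M) = 4·M/(4·p_x + 2·p_y), y* = 2·M/(4·p_x + 2·p_y).
Here 4·10 + 2·1.5 = 43, giving x* = 4.186.

x* = 4.186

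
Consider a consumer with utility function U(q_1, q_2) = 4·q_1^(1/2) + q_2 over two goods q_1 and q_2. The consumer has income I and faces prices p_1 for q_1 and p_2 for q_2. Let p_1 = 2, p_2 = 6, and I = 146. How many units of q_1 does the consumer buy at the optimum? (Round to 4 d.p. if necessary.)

MU_q_1 = 2/√q_1, MU_q_2 = 1. Tangency: 2/√q_1 = p_1/p_2.
Solve: √q_1 = 2·p_2/p_1, so q_1*(p_1,p_2) = (2·p_2/p_1)², and q_2* = (I − p_1·q_1*)/p_2.
Plugging in: q_1* = (2·6/2)² = 36.

q_1* = 36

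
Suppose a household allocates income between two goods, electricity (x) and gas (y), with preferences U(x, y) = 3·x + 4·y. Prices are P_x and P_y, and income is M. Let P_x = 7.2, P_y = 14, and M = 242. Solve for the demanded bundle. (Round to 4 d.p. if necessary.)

Linear utility — the consumer picks whichever good has higher MU/price: 3/7.2 = 0.4167 vs 4/14 = 0.2857.
x gives more utility per dollar, so spend all income on x: x* = M/P_x, y* = 0.
Numerically: x* = 33.6111, y* = 0.

x* = 33.6111, y* = 0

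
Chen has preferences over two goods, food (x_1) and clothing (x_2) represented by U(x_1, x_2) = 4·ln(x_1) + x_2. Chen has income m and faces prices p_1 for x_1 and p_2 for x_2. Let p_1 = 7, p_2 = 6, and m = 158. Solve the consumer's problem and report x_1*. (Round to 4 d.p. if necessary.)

x_1* = 3.4286

Set MRS = p_1/p_2: (4/x_1)/1 = p_1/p_2.
So x_1*(p_1,p_2) = 4·p_2/p_1, independent of income; and x_2* = (m − 4·p_2)/p_2.
At the given prices: x_1* = 4·6/7 = 3.4286.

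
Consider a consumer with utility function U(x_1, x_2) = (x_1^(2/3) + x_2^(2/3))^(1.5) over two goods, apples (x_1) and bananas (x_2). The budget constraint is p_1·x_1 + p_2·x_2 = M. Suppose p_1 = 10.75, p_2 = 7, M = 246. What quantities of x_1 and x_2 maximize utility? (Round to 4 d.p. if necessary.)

From the CES first-order condition, (x_2/x_1)^(1/3) = p_1/p_2.
Solve for the ratio: x_2/x_1 = [p_1/p_2]^(3).
With the ratio pinned down, the budget gives x_1* = M/(p_1 + p_2·(x_2/x_1)) and x_2* = (x_2/x_1)·x_1*.
Numerically x_2/x_1 = 3.621857, so x_1* = 246/(10.75 + 7·3.621857) = 6.8138 and x_2* = 3.621857·6.8138 = 24.6787.

x_1* = 6.8138, x_2* = 24.6787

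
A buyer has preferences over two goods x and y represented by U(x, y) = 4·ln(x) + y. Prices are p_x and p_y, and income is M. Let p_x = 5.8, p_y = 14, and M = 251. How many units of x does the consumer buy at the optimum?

Set MRS = p_x/p_y: (4/x)/1 = p_x/p_y.
So x*(p_x,p_y) = 4·p_y/p_x, independent of income; and y* = (M − 4·p_y)/p_y.
At the given prices: x* = 4·14/5.8 = 9.6552.

x* = 9.6552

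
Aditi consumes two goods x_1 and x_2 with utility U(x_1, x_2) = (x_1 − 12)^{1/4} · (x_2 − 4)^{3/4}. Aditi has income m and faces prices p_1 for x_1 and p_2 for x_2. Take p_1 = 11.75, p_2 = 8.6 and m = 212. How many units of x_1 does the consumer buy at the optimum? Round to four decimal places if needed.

x_1* = 12.7787

This is Cobb-Douglas in (x_1−12, x_2−4): tangency gives 0.25·p_2·(x_2−4) = 0.75·p_1·(x_1−12).
After buying the subsistence bundle (12, 4), a share 0.25 of the remaining income goes to x_1: x_1* = 12 + 0.25·(m − 12p_1 − 4p_2)/p_1.
Discretionary income = 212 − 12·11.75 − 4·8.6 = 36.6; x_1* = 12 + 0.25·36.6/11.75 = 12.7787.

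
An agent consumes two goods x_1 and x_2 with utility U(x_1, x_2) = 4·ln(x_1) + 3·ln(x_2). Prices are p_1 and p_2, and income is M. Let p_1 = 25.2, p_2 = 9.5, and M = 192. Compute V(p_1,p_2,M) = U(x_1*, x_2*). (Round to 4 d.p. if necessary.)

V = 12.3609

Tangency: MRS = (4/3)·x_2/x_1 = p_1/p_2.
Rearranging, p_2·x_2 = (3/4)·p_1·x_1. Substituting into the budget gives p_1·x_1·(1 + (3/4)) = M.
Demand: x_1*(p_1,p_2,M) = 4/7·M/p_1 and x_2* = 3/7·M/p_2.
At p_1=25.2, p_2=9.5, M=192: x_1* = 4/7·192/25.2 = 4.3537, x_2* = 8.6617.
Utility at the optimum: U(4.3537, 8.6617) = 12.3609.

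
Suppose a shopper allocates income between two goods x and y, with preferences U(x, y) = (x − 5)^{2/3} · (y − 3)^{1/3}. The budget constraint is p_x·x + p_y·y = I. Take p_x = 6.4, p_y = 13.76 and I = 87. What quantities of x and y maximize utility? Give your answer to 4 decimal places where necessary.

MRS = 2·(y−3)/(x−5). Tangency with p_x/p_y gives y−3 = (1/2)·(p_x/p_y)·(x−5).
After buying the subsistence bundle (5, 3), a share 2/3 of the remaining income goes to x: x* = 5 + 2/3·(I − 5p_x − 3p_y)/p_x.
Discretionary income = 87 − 5·6.4 − 3·13.76 = 13.72; x* = 5 + 2/3·13.72/6.4 = 6.4292; y* = 3 + 1/3·13.72/13.76 = 3.3324.

x* = 6.4292, y* = 3.3324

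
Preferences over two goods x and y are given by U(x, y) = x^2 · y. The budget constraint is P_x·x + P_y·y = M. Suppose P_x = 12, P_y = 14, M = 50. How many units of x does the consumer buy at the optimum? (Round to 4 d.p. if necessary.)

x* = 2.7778

The MRS is 2·y/x. Set MRS = P_x/P_y.
So 2·P_y·y = P_x·x; combined with the budget, a share 2/3 of income goes to x.
Demand: x*(P_x,P_y,M) = 2/3·M/P_x and y* = 1/3·M/P_y.
At P_x=12, P_y=14, M=50: x* = 2/3·50/12 = 2.7778.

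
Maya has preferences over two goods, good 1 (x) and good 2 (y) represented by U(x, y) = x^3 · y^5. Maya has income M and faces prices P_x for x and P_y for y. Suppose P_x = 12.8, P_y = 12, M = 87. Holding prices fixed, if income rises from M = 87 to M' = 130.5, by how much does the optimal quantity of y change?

Demand: x*(P_x,P_y,M) = 0.375·M/P_x and y* = 0.625·M/P_y.
At P_x=12.8, P_y=12, M=87: y* = 0.625·87/12 = 4.5312.
At M' = 130.5: y* = 6.7969. Change: 6.7969 − 4.5312 = 2.2656.

Δy* = 2.2656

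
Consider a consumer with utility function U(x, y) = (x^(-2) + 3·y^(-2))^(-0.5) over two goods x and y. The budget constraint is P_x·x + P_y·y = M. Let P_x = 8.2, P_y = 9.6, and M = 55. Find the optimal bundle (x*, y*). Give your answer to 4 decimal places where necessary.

x* = 2.5777, y* = 3.5274

MU_x ∝ x^(-3), MU_y ∝ 3·y^(-3), so MRS = (1/3)·(y/x)^(3) = P_x/P_y.
Hence y/x = (3·P_x/P_y)^(1/(3)), i.e. raised to the 1/3 power.
With the ratio pinned down, the budget gives x* = M/(P_x + P_y·(y/x)) and y* = (y/x)·x*.
Numerically y/x = 1.368426, so x* = 55/(8.2 + 9.6·1.368426) = 2.5777 and y* = 1.368426·2.5777 = 3.5274.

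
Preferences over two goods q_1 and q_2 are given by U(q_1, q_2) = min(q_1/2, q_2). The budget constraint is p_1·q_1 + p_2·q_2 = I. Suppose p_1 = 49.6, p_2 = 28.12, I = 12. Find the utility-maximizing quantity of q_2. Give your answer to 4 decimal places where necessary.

Leontief preferences: the optimum is at the kink where q_1/2 = q_2/1, i.e. q_2 = (1/2)·q_1.
Budget: p_1·q_1 + p_2·(1/2)·q_1 = I, so (2·p_1 + p_2)·q_1 = 2·I.
Demand: q_1*(p_1,p_2,I) = 2·I/(2·p_1 + p_2), q_2* = I/(2·p_1 + p_2).
Here 2·49.6 + 28.12 = 127.32, giving q_2* = 0.0943.

q_2* = 0.0943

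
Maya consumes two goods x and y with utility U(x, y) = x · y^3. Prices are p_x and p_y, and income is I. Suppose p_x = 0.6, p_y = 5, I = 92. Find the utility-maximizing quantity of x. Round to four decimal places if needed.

x* = 38.3333

The MRS is (1/3)·y/x. Set MRS = p_x/p_y.
Rearranging, p_y·y = 3·p_x·x. Substituting into the budget gives p_x·x·(1 + 3) = I.
Demand: x*(p_x,p_y,I) = 0.25·I/p_x and y* = 0.75·I/p_y.
At p_x=0.6, p_y=5, I=92: x* = 0.25·92/0.6 = 38.3333.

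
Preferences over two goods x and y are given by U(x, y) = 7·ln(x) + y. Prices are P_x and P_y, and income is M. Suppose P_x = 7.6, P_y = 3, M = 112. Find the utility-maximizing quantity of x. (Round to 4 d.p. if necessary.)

x* = 2.7632

At the given prices: x* = 7·3/7.6 = 2.7632.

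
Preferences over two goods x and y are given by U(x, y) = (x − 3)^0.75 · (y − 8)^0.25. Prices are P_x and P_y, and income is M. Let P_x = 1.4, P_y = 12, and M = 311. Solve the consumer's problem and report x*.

x* = 115.9286

Let x' = x−3, y' = y−8. MRS = 3·y'/x' = P_x/P_y.
After buying the subsistence bundle (3, 8), a share 0.75 of the remaining income goes to x: x* = 3 + 0.75·(M − 3P_x − 8P_y)/P_x.
Discretionary income = 311 − 3·1.4 − 8·12 = 210.8; x* = 3 + 0.75·210.8/1.4 = 115.9286.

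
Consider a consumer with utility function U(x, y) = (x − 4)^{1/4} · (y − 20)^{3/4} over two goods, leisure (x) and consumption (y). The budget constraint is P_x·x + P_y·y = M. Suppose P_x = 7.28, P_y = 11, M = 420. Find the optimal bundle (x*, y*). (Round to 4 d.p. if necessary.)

x* = 9.8681, y* = 31.6509

This is Cobb-Douglas in (x−4, y−20): tangency gives 0.25·P_y·(y−20) = 0.75·P_x·(x−4).
After buying the subsistence bundle (4, 20), a share 0.25 of the remaining income goes to x: x* = 4 + 0.25·(M − 4P_x − 20P_y)/P_x.
Discretionary income = 420 − 4·7.28 − 20·11 = 170.88; x* = 4 + 0.25·170.88/7.28 = 9.8681; y* = 20 + 0.75·170.88/11 = 31.6509.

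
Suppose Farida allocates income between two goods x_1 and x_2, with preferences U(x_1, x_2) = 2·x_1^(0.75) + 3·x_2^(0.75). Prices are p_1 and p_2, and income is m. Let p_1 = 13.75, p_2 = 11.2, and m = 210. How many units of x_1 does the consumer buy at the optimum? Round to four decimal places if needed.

MU_x_1 ∝ 2·x_1^(-0.25), MU_x_2 ∝ 3·x_2^(-0.25), so MRS = (2/3)·(x_2/x_1)^(0.25) = p_1/p_2.
Solve for the ratio: x_2/x_1 = [(3/2)·p_1/p_2]^(4).
With the ratio pinned down, the budget gives x_1* = m/(p_1 + p_2·(x_2/x_1)) and x_2* = (x_2/x_1)·x_1*.
Numerically x_2/x_1 = 11.500156, so x_1* = 210/(13.75 + 11.2·11.500156) = 1.4731.

x_1* = 1.4731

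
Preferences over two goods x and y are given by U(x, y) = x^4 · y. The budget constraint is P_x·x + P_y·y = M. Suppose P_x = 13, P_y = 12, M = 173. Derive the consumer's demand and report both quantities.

x* = 10.6462, y* = 2.8833

Tangency: MRS = 4·y/x = P_x/P_y.
Rearranging, P_y·y = (1/4)·P_x·x. Substituting into the budget gives P_x·x·(1 + (1/4)) = M.
Demand: x*(P_x,P_y,M) = 0.8·M/P_x and y* = 0.2·M/P_y.
At P_x=13, P_y=12, M=173: x* = 0.8·173/13 = 10.6462, y* = 2.8833.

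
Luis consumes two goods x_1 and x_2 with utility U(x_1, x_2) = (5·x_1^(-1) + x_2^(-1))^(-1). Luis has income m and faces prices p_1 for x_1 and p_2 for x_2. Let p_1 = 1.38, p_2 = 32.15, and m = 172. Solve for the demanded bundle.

MU_x_1 ∝ 5·x_1^(-2), MU_x_2 ∝ x_2^(-2), so MRS = 5·(x_2/x_1)^(2) = p_1/p_2.
Hence x_2/x_1 = ((1/5)·p_1/p_2)^(1/(2)), i.e. raised to the 0.5 power.
Substitute x_2 = (x_2/x_1)·x_1 into the budget: x_1* = m/(p_1 + p_2·(x_2/x_1)).
Numerically x_2/x_1 = 0.092654, so x_1* = 172/(1.38 + 32.15·0.092654) = 39.4602 and x_2* = 0.092654·39.4602 = 3.6561.

x_1* = 39.4602, x_2* = 3.6561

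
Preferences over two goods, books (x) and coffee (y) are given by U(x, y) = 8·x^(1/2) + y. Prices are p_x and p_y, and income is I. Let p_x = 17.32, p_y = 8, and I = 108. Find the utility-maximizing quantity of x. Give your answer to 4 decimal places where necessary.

x* = 3.4135

MU_x = 4/√x, MU_y = 1. Tangency: 4/√x = p_x/p_y.
Solve: √x = 4·p_y/p_x, so x*(p_x,p_y) = (4·p_y/p_x)², and y* = (I − p_x·x*)/p_y.
Plugging in: x* = (4·8/17.32)² = 3.4135.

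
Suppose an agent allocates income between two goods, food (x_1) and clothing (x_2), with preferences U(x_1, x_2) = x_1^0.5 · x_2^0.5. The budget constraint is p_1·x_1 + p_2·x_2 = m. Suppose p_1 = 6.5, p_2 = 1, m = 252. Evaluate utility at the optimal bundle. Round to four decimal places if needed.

V = 49.4213

MU_x_1/MU_x_2 = (0.5·x_2)/(0.5·x_1); tangency sets this equal to p_1/p_2.
Rearranging, p_2·x_2 = p_1·x_1. Substituting into the budget gives p_1·x_1·(1 + 1) = m.
Demand: x_1*(p_1,p_2,m) = 0.5·m/p_1 and x_2* = 0.5·m/p_2.
At p_1=6.5, p_2=1, m=252: x_1* = 0.5·252/6.5 = 19.3846, x_2* = 126.
Utility at the optimum: U(19.3846, 126) = 49.4213.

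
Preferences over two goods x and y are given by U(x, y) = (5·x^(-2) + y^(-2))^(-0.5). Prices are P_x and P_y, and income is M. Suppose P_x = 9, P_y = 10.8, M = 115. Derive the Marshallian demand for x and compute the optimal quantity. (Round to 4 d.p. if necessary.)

From the CES first-order condition, 5·(y/x)^(3) = P_x/P_y.
Solve for the ratio: y/x = [(1/5)·P_x/P_y]^(1/3).
Substitute y = (y/x)·x into the budget: x* = M/(P_x + P_y·(y/x)).
Numerically y/x = 0.550321, so x* = 115/(9 + 10.8·0.550321) = 7.6957.

x* = 7.6957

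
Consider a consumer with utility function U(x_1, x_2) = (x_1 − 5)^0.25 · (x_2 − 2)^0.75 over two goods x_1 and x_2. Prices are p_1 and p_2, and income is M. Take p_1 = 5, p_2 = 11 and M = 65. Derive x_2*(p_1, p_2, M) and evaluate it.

Let x_1' = x_1−5, x_2' = x_2−2. MRS = (1/3)·x_2'/x_1' = p_1/p_2.
Substituting into the budget: x_1* = 5 + 0.25·(M − 5·p_1 − 2·p_2)/p_1, and x_2* = 2 + 0.75·(…)/p_2.
Discretionary income = 65 − 5·5 − 2·11 = 18; x_2* = 2 + 0.75·18/11 = 3.2273.

x_2* = 3.2273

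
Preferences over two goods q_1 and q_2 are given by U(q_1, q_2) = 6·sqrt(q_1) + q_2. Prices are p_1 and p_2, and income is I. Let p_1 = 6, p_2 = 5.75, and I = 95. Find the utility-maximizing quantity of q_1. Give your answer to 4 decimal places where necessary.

Utility is quasi-linear in q_2; the FOC for q_1 is 3/√q_1 = p_1/p_2.
Solve: √q_1 = 3·p_2/p_1, so q_1*(p_1,p_2) = (3·p_2/p_1)², and q_2* = (I − p_1·q_1*)/p_2.
Plugging in: q_1* = (3·5.75/6)² = 8.2656.

q_1* = 8.2656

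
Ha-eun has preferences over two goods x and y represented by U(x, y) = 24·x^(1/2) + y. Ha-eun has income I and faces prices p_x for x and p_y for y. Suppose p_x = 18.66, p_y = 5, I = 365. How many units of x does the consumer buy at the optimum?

x* = 10.339

Set MRS = p_x/p_y: 12·x^(−1/2) = p_x/p_y.
Thus x* = (12·p_y/p_x)² — independent of I — with the rest of income spent on y.
Plugging in: x* = (12·5/18.66)² = 10.339.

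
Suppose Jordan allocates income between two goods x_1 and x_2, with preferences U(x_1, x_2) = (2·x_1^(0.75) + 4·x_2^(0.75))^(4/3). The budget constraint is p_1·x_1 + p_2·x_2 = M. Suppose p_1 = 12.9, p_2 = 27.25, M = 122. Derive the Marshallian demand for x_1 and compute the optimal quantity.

x_1* = 3.5061

Substitute x_2 = (x_2/x_1)·x_1 into the budget: x_1* = M/(p_1 + p_2·(x_2/x_1)).
Numerically x_2/x_1 = 0.80355, so x_1* = 122/(12.9 + 27.25·0.80355) = 3.5061.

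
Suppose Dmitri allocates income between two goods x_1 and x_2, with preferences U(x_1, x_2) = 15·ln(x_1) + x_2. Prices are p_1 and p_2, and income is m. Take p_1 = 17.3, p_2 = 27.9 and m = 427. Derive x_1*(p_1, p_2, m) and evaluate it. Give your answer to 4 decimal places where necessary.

MU_x_1 = 15/x_1, MU_x_2 = 1. Tangency: 15/x_1 = p_1/p_2.
So x_1*(p_1,p_2) = 15·p_2/p_1, independent of income; and x_2* = (m − 15·p_2)/p_2.
At the given prices: x_1* = 15·27.9/17.3 = 24.1908.

x_1* = 24.1908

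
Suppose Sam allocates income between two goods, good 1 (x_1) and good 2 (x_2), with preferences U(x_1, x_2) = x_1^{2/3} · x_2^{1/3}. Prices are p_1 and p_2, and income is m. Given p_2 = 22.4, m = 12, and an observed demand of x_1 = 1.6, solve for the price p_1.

p_1 = 5

The MRS is 2·x_2/x_1. Set MRS = p_1/p_2.
So 2/3·p_2·x_2 = 1/3·p_1·x_1; combined with the budget, a share 2/3 of income goes to x_1.
Demand: x_1*(p_1,p_2,m) = 2/3·m/p_1 and x_2* = 1/3·m/p_2.
Set x_1* = 1.6 in the demand function and solve for p_1: p_1 = 5.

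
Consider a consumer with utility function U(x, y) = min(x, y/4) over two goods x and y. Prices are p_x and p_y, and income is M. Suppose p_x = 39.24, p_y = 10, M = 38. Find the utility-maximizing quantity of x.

With perfect complements, no substitution: consume in ratio x:y = 1:4.
Budget: p_x·x + p_y·4·x = M, so (p_x + 4·p_y)·x = M.
Demand: x*(p_x,p_y,M) = M/(p_x + 4·p_y), y* = 4·M/(p_x + 4·p_y).
Here 39.24 + 4·10 = 79.24, giving x* = 0.4796.

x* = 0.4796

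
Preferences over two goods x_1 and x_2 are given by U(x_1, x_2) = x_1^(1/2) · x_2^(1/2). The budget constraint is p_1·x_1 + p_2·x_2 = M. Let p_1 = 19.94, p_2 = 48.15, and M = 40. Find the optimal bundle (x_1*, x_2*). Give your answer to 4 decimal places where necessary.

MU_x_1/MU_x_2 = (0.5·x_2)/(0.5·x_1); tangency sets this equal to p_1/p_2.
So 0.5·p_2·x_2 = 0.5·p_1·x_1; combined with the budget, a share 0.5 of income goes to x_1.
Demand: x_1*(p_1,p_2,M) = 0.5·M/p_1 and x_2* = 0.5·M/p_2.
At p_1=19.94, p_2=48.15, M=40: x_1* = 0.5·40/19.94 = 1.003, x_2* = 0.4154.

x_1* = 1.003, x_2* = 0.4154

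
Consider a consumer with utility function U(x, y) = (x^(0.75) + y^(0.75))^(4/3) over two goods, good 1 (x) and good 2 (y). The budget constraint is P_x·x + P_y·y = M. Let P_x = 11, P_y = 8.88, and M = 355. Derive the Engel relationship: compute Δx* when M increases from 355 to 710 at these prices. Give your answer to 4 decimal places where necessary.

Δx* = 11.1254

MU_x ∝ x^(-0.25), MU_y ∝ y^(-0.25), so MRS = (y/x)^(0.25) = P_x/P_y.
Solve for the ratio: y/x = [P_x/P_y]^(4).
Substitute y = (y/x)·x into the budget: x* = M/(P_x + P_y·(y/x)).
Numerically y/x = 2.354609, so x* = 355/(11 + 8.88·2.354609) = 11.1254.
At M' = 710: x* = 22.2508. Change: 22.2508 − 11.1254 = 11.1254.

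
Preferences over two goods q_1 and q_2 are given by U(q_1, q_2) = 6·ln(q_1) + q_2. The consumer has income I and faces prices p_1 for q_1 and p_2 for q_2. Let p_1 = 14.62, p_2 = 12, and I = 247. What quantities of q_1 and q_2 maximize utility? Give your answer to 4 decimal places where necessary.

q_1* = 4.9248, q_2* = 14.5833

So q_1*(p_1,p_2) = 6·p_2/p_1, independent of income; and q_2* = (I − 6·p_2)/p_2.
At the given prices: q_1* = 6·12/14.62 = 4.9248, and q_2* = 14.5833.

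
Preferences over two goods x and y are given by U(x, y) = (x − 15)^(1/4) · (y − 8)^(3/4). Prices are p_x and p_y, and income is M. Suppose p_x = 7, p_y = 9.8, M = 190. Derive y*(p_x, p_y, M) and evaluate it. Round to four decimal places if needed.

Let x' = x−15, y' = y−8. MRS = (1/3)·y'/x' = p_x/p_y.
Substituting into the budget: x* = 15 + 0.25·(M − 15·p_x − 8·p_y)/p_x, and y* = 8 + 0.75·(…)/p_y.
Discretionary income = 190 − 15·7 − 8·9.8 = 6.6; y* = 8 + 0.75·6.6/9.8 = 8.5051.

y* = 8.5051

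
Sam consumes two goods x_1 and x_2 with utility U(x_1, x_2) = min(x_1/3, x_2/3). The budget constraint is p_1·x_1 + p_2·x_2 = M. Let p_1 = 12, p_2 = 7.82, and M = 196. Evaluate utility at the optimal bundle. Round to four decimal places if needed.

V = 3.2963

Leontief preferences: the optimum is at the kink where x_1/3 = x_2/3, i.e. x_2 = x_1.
Budget: p_1·x_1 + p_2·x_1 = M, so (3·p_1 + 3·p_2)·x_1 = 3·M.
Demand: x_1*(p_1,p_2,M) = 3·M/(3·p_1 + 3·p_2), x_2* = 3·M/(3·p_1 + 3·p_2).
Here 3·12 + 3·7.82 = 59.46, giving x_1* = 9.889 and x_2* = 9.889.
Utility at the optimum: U(9.889, 9.889) = 3.2963.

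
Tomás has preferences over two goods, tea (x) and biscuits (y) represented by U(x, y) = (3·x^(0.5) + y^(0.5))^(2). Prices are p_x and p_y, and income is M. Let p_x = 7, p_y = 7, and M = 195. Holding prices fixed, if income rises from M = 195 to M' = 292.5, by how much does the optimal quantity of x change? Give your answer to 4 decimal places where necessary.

MRS = MU_x/MU_y = 3·(y/x)^(0.5). Set equal to p_x/p_y.
Hence y/x = ((1/3)·p_x/p_y)^(1/(0.5)), i.e. raised to the 2 power.
Substitute y = (y/x)·x into the budget: x* = M/(p_x + p_y·(y/x)).
Numerically y/x = 0.111111, so x* = 195/(7 + 7·0.111111) = 25.0714.
At M' = 292.5: x* = 37.6071. Change: 37.6071 − 25.0714 = 12.5357.

Δx* = 12.5357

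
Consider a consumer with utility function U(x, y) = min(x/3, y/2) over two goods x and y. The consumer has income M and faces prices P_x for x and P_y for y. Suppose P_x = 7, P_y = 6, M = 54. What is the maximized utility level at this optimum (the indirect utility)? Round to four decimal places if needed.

With perfect complements, no substitution: consume in ratio x:y = 3:2.
Budget: P_x·x + P_y·(2/3)·x = M, so (3·P_x + 2·P_y)·x = 3·M.
Demand: x*(P_x,P_y,M) = 3·M/(3·P_x + 2·P_y), y* = 2·M/(3·P_x + 2·P_y).
Here 3·7 + 2·6 = 33, giving x* = 4.9091 and y* = 3.2727.
Utility at the optimum: U(4.9091, 3.2727) = 1.6364.

V = 1.6364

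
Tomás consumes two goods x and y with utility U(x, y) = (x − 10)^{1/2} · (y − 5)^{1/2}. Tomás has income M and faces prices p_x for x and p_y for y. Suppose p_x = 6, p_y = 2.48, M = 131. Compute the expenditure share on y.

This is Cobb-Douglas in (x−10, y−5): tangency gives 0.5·p_y·(y−5) = 0.5·p_x·(x−10).
Substituting into the budget: x* = 10 + 0.5·(M − 10·p_x − 5·p_y)/p_x, and y* = 5 + 0.5·(…)/p_y.
Discretionary income = 131 − 10·6 − 5·2.48 = 58.6; x* = 10 + 0.5·58.6/6 = 14.8833; y* = 5 + 0.5·58.6/2.48 = 16.8145.
Expenditure on y: 2.48·16.8145 = 41.7; share = 0.3183.

share on y = 0.3183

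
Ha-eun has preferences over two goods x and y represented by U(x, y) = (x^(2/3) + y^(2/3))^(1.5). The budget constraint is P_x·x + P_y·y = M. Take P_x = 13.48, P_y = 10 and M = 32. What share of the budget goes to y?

share on y = 0.645

MRS = MU_x/MU_y = (y/x)^(1/3). Set equal to P_x/P_y.
Solve for the ratio: y/x = [P_x/P_y]^(3).
With the ratio pinned down, the budget gives x* = M/(P_x + P_y·(y/x)) and y* = (y/x)·x*.
Numerically y/x = 2.449456, so x* = 32/(13.48 + 10·2.449456) = 0.8427 and y* = 2.449456·0.8427 = 2.0641.
Expenditure on y: 10·2.0641 = 20.6408; share = 0.645.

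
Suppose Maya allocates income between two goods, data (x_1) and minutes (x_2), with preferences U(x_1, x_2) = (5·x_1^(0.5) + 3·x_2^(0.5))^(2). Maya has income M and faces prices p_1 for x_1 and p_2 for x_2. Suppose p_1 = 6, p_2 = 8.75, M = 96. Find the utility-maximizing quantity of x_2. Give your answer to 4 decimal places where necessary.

Numerically x_2/x_1 = 0.169273, so x_1* = 96/(6 + 8.75·0.169273) = 12.8323 and x_2* = 0.169273·12.8323 = 2.1722.

x_2* = 2.1722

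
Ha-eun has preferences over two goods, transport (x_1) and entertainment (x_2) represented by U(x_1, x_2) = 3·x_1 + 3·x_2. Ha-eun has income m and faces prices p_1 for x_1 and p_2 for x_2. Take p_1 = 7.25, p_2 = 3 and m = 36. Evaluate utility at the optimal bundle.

V = 36

Linear utility — the consumer picks whichever good has higher MU/price: 3/7.25 = 0.4138 vs 3/3 = 1.
x_2 gives more utility per dollar, so spend all income on x_2: x_2* = m/p_2, x_1* = 0.
Numerically: x_1* = 0, x_2* = 12.
Utility at the optimum: U(0, 12) = 36.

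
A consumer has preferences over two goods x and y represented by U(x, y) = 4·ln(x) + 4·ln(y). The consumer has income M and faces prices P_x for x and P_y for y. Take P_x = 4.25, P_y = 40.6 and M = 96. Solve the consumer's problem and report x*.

Tangency: MRS = y/x = P_x/P_y.
Rearranging, P_y·y = P_x·x. Substituting into the budget gives P_x·x·(1 + 1) = M.
Demand: x*(P_x,P_y,M) = 0.5·M/P_x and y* = 0.5·M/P_y.
At P_x=4.25, P_y=40.6, M=96: x* = 0.5·96/4.25 = 11.2941.

x* = 11.2941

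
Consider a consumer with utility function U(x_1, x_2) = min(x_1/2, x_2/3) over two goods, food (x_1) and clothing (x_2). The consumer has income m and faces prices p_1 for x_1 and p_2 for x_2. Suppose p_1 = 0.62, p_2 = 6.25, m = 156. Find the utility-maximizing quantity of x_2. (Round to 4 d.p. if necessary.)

x_2* = 23.4117

Leontief preferences: the optimum is at the kink where x_1/2 = x_2/3, i.e. x_2 = (3/2)·x_1.
Budget: p_1·x_1 + p_2·(3/2)·x_1 = m, so (2·p_1 + 3·p_2)·x_1 = 2·m.
Demand: x_1*(p_1,p_2,m) = 2·m/(2·p_1 + 3·p_2), x_2* = 3·m/(2·p_1 + 3·p_2).
Here 2·0.62 + 3·6.25 = 19.99, giving x_2* = 23.4117.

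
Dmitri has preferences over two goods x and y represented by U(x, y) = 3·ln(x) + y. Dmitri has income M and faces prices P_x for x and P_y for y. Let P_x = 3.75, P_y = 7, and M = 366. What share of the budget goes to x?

share on x = 0.0574

Set MRS = P_x/P_y: (3/x)/1 = P_x/P_y.
So x*(P_x,P_y) = 3·P_y/P_x, independent of income; and y* = (M − 3·P_y)/P_y.
At the given prices: x* = 3·7/3.75 = 5.6, and y* = 49.2857.
Expenditure on x: 3.75·5.6 = 21; share = 0.0574.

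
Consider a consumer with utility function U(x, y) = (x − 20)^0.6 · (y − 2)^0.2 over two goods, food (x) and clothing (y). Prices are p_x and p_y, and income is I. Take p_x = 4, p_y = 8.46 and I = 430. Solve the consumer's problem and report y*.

Substituting into the budget: x* = 20 + 0.75·(I − 20·p_x − 2·p_y)/p_x, and y* = 2 + 0.25·(…)/p_y.
Discretionary income = 430 − 20·4 − 2·8.46 = 333.08; y* = 2 + 0.25·333.08/8.46 = 11.8428.

y* = 11.8428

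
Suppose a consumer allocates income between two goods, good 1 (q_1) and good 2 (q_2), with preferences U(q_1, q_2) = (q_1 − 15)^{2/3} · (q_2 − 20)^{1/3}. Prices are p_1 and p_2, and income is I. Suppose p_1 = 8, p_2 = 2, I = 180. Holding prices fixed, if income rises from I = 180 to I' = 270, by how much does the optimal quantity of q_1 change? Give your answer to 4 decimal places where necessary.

After buying the subsistence bundle (15, 20), a share 2/3 of the remaining income goes to q_1: q_1* = 15 + 2/3·(I − 15p_1 − 20p_2)/p_1.
Discretionary income = 180 − 15·8 − 20·2 = 20; q_1* = 15 + 2/3·20/8 = 16.6667.
At I' = 270: q_1* = 24.1667. Change: 24.1667 − 16.6667 = 7.5.

Δq_1* = 7.5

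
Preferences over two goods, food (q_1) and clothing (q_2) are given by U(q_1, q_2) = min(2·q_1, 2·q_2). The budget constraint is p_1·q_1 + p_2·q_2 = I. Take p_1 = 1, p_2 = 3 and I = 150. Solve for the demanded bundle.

Leontief preferences: the optimum is at the kink where q_1/2 = q_2/2, i.e. q_2 = q_1.
Budget: p_1·q_1 + p_2·q_1 = I, so (2·p_1 + 2·p_2)·q_1 = 2·I.
Demand: q_1*(p_1,p_2,I) = 2·I/(2·p_1 + 2·p_2), q_2* = 2·I/(2·p_1 + 2·p_2).
Here 2·1 + 2·3 = 8, giving q_1* = 37.5 and q_2* = 37.5.

q_1* = 37.5, q_2* = 37.5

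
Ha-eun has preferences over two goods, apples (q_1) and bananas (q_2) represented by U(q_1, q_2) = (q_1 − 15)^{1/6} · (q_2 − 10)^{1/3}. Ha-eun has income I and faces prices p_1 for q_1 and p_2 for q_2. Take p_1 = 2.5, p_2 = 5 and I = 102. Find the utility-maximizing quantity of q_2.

MRS = (1/2)·(q_2−10)/(q_1−15). Tangency with p_1/p_2 gives q_2−10 = 2·(p_1/p_2)·(q_1−15).
Substituting into the budget: q_1* = 15 + 1/3·(I − 15·p_1 − 10·p_2)/p_1, and q_2* = 10 + 2/3·(…)/p_2.
Discretionary income = 102 − 15·2.5 − 10·5 = 14.5; q_2* = 10 + 2/3·14.5/5 = 11.9333.

q_2* = 11.9333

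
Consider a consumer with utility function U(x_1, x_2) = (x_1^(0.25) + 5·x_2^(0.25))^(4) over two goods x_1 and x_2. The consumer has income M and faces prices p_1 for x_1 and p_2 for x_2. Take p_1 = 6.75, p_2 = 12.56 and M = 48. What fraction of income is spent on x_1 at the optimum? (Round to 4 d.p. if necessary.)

MU_x_1 ∝ x_1^(-0.75), MU_x_2 ∝ 5·x_2^(-0.75), so MRS = (1/5)·(x_2/x_1)^(0.75) = p_1/p_2.
Solve for the ratio: x_2/x_1 = [5·p_1/p_2]^(4/3).
Substitute x_2 = (x_2/x_1)·x_1 into the budget: x_1* = M/(p_1 + p_2·(x_2/x_1)).
Numerically x_2/x_1 = 3.735759, so x_1* = 48/(6.75 + 12.56·3.735759) = 0.8943 and x_2* = 3.735759·0.8943 = 3.341.
Expenditure on x_1: 6.75·0.8943 = 6.0368; share = 0.1258.

share on x_1 = 0.1258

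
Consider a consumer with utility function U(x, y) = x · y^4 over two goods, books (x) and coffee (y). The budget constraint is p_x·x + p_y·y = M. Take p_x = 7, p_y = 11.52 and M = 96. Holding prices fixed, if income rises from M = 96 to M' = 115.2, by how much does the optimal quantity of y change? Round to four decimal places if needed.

Δy* = 1.3333

Demand: x*(p_x,p_y,M) = 0.2·M/p_x and y* = 0.8·M/p_y.
At p_x=7, p_y=11.52, M=96: y* = 0.8·96/11.52 = 6.6667.
At M' = 115.2: y* = 8. Change: 8 − 6.6667 = 1.3333.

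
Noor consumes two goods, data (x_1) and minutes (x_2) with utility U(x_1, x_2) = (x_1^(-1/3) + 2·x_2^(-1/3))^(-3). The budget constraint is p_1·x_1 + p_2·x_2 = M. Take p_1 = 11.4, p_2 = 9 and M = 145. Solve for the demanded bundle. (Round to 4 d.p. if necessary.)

Numerically x_2/x_1 = 2.008026, so x_1* = 145/(11.4 + 9·2.008026) = 4.9199 and x_2* = 2.008026·4.9199 = 9.8793.

x_1* = 4.9199, x_2* = 9.8793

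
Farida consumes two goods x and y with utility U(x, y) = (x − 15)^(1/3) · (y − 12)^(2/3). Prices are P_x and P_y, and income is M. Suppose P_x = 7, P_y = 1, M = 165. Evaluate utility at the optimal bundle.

V = 13.2772

MRS = (1/2)·(y−12)/(x−15). Tangency with P_x/P_y gives y−12 = 2·(P_x/P_y)·(x−15).
Substituting into the budget: x* = 15 + 1/3·(M − 15·P_x − 12·P_y)/P_x, and y* = 12 + 2/3·(…)/P_y.
Discretionary income = 165 − 15·7 − 12·1 = 48; x* = 15 + 1/3·48/7 = 17.2857; y* = 12 + 2/3·48/1 = 44.
Utility at the optimum: U(17.2857, 44) = 13.2772.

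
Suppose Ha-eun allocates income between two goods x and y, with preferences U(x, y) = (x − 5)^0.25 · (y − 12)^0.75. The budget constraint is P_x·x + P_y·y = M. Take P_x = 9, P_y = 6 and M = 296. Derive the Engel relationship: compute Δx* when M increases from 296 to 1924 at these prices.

Δx* = 45.2222

MRS = (1/3)·(y−12)/(x−5). Tangency with P_x/P_y gives y−12 = 3·(P_x/P_y)·(x−5).
Substituting into the budget: x* = 5 + 0.25·(M − 5·P_x − 12·P_y)/P_x, and y* = 12 + 0.75·(…)/P_y.
Discretionary income = 296 − 5·9 − 12·6 = 179; x* = 5 + 0.25·179/9 = 9.9722.
At M' = 1924: x* = 55.1944. Change: 55.1944 − 9.9722 = 45.2222.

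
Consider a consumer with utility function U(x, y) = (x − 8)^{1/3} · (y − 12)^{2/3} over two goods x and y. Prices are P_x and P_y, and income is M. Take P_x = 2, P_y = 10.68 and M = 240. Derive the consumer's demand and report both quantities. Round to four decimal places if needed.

After buying the subsistence bundle (8, 12), a share 1/3 of the remaining income goes to x: x* = 8 + 1/3·(M − 8P_x − 12P_y)/P_x.
Discretionary income = 240 − 8·2 − 12·10.68 = 95.84; x* = 8 + 1/3·95.84/2 = 23.9733; y* = 12 + 2/3·95.84/10.68 = 17.9825.

x* = 23.9733, y* = 17.9825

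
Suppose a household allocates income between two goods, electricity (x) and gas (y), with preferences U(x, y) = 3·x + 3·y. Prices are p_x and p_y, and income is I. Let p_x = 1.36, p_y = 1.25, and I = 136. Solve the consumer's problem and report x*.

x* = 0

Perfect substitutes: compare marginal utility per dollar. 3/p_x vs 3/p_y → 2.2059 vs 2.4.
y gives more utility per dollar, so spend all income on y: y* = I/p_y, x* = 0.
Numerically: x* = 0, y* = 108.8.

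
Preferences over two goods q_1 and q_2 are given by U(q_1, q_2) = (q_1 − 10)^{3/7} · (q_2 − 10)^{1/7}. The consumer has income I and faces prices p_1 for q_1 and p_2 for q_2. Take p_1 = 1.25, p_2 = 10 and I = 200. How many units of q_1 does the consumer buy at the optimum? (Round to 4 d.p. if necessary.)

This is Cobb-Douglas in (q_1−10, q_2−10): tangency gives 3/7·p_2·(q_2−10) = 1/7·p_1·(q_1−10).
Substituting into the budget: q_1* = 10 + 0.75·(I − 10·p_1 − 10·p_2)/p_1, and q_2* = 10 + 0.25·(…)/p_2.
Discretionary income = 200 − 10·1.25 − 10·10 = 87.5; q_1* = 10 + 0.75·87.5/1.25 = 62.5.

q_1* = 62.5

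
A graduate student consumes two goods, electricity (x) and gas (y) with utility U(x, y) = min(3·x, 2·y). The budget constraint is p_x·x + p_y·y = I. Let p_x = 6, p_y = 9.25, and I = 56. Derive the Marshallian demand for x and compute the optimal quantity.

x* = 2.8176

Leontief preferences: the optimum is at the kink where x/2 = y/3, i.e. y = (3/2)·x.
Budget: p_x·x + p_y·(3/2)·x = I, so (2·p_x + 3·p_y)·x = 2·I.
Demand: x*(p_x,p_y,I) = 2·I/(2·p_x + 3·p_y), y* = 3·I/(2·p_x + 3·p_y).
Here 2·6 + 3·9.25 = 39.75, giving x* = 2.8176.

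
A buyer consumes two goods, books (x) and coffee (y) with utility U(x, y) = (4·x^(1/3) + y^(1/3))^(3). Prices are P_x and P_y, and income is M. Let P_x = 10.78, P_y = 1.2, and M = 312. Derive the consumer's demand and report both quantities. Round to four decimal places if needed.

From the CES first-order condition, 4·(y/x)^(2/3) = P_x/P_y.
Solve for the ratio: y/x = [(1/4)·P_x/P_y]^(1.5).
With the ratio pinned down, the budget gives x* = M/(P_x + P_y·(y/x)) and y* = (y/x)·x*.
Numerically y/x = 3.365629, so x* = 312/(10.78 + 1.2·3.365629) = 21.0544 and y* = 3.365629·21.0544 = 70.8613.

x* = 21.0544, y* = 70.8613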